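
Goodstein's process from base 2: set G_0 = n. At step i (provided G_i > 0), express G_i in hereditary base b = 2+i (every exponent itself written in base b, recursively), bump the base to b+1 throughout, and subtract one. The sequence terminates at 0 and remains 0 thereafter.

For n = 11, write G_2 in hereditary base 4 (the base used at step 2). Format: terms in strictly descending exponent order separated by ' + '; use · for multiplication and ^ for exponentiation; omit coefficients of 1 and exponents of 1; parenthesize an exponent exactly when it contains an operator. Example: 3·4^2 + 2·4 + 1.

4^(4 + 1) + 3

base 2: 11 = 2^(2 + 1) + 2 + 1; at 3: 3^(3 + 1) + 3 + 1 = 85; next = 84
base 3: 84 = 3^(3 + 1) + 3; at 4: 4^(4 + 1) + 4 = 1028; next = 1027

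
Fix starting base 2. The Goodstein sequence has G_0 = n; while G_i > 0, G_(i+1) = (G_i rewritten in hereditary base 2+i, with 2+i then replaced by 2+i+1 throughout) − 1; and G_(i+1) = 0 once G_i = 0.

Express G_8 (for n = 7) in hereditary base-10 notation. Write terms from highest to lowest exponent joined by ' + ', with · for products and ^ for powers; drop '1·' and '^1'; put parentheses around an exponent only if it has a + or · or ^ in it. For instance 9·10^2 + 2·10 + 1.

step 0: 7 = 2^2 + 2 + 1; sub 3 for 2: 3^3 + 3 + 1; = 31; G_1 = 31−1 = 30
step 1: 30 = 3^3 + 3; sub 4 for 3: 4^4 + 4; = 260; G_2 = 260−1 = 259
step 2: 259 = 4^4 + 3; sub 5 for 4: 5^5 + 3; = 3128; G_3 = 3128−1 = 3127
step 3: 3127 = 5^5 + 2; sub 6 for 5: 6^6 + 2; = 46658; G_4 = 46658−1 = 46657
step 4: 46657 = 6^6 + 1; sub 7 for 6: 7^7 + 1; = 823544; G_5 = 823544−1 = 823543
step 5: 823543 = 7^7; sub 8 for 7: 8^8; = 16777216; G_6 = 16777216−1 = 16777215
step 6: 16777215 = 7·8^7 + 7·8^6 + 7·8^5 + 7·8^4 + 7·8^3 + 7·8^2 + 7·8 + 7; sub 9 for 8: 7·9^7 + 7·9^6 + 7·9^5 + 7·9^4 + 7·9^3 + 7·9^2 + 7·9 + 7; = 37665880; G_7 = 37665880−1 = 37665879
step 7: 37665879 = 7·9^7 + 7·9^6 + 7·9^5 + 7·9^4 + 7·9^3 + 7·9^2 + 7·9 + 6; sub 10 for 9: 7·10^7 + 7·10^6 + 7·10^5 + 7·10^4 + 7·10^3 + 7·10^2 + 7·10 + 6; = 77777776; G_8 = 77777776−1 = 77777775
step 8: 77777775 = 7·10^7 + 7·10^6 + 7·10^5 + 7·10^4 + 7·10^3 + 7·10^2 + 7·10 + 5; sub 11 for 10: 7·11^7 + 7·11^6 + 7·11^5 + 7·11^4 + 7·11^3 + 7·11^2 + 7·11 + 5; = 150051214; G_9 = 150051214−1 = 150051213

7·10^7 + 7·10^6 + 7·10^5 + 7·10^4 + 7·10^3 + 7·10^2 + 7·10 + 5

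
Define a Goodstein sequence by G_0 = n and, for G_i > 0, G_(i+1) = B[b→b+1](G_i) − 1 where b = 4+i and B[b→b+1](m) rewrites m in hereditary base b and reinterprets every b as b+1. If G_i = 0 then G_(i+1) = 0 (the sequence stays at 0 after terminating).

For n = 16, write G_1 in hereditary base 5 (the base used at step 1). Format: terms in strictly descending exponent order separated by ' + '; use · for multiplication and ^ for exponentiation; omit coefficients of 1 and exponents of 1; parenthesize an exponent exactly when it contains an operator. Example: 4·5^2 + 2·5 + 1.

(0) 16|_4 = 4^2 ↦ 5^2|_5 = 25 ⇒ 24
(1) 24|_5 = 4·5 + 4 ↦ 4·6 + 4|_6 = 28 ⇒ 27

4·5 + 4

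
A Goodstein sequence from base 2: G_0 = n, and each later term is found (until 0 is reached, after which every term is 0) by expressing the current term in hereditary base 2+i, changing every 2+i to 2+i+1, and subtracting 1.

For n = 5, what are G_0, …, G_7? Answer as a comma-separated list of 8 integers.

G_0 = 5. HB_2(5) = 2^2 + 1. Bump = 28. G_1 = 27.
G_1 = 27. HB_3(27) = 3^3. Bump = 256. G_2 = 255.
G_2 = 255. HB_4(255) = 3·4^3 + 3·4^2 + 3·4 + 3. Bump = 468. G_3 = 467.
G_3 = 467. HB_5(467) = 3·5^3 + 3·5^2 + 3·5 + 2. Bump = 776. G_4 = 775.
G_4 = 775. HB_6(775) = 3·6^3 + 3·6^2 + 3·6 + 1. Bump = 1198. G_5 = 1197.
G_5 = 1197. HB_7(1197) = 3·7^3 + 3·7^2 + 3·7. Bump = 1752. G_6 = 1751.
G_6 = 1751. HB_8(1751) = 3·8^3 + 3·8^2 + 2·8 + 7. Bump = 2455. G_7 = 2454.

5, 27, 255, 467, 775, 1197, 1751, 2454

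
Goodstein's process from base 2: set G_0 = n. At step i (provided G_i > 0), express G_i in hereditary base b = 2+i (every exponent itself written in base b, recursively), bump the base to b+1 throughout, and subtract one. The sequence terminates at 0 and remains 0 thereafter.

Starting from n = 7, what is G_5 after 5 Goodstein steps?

G_0 = 7. HB_2(7) = 2^2 + 2 + 1. Bump = 31. G_1 = 30.
G_1 = 30. HB_3(30) = 3^3 + 3. Bump = 260. G_2 = 259.
G_2 = 259. HB_4(259) = 4^4 + 3. Bump = 3128. G_3 = 3127.
G_3 = 3127. HB_5(3127) = 5^5 + 2. Bump = 46658. G_4 = 46657.
G_4 = 46657. HB_6(46657) = 6^6 + 1. Bump = 823544. G_5 = 823543.
G_5 = 823543. HB_7(823543) = 7^7. Bump = 16777216. G_6 = 16777215.

823543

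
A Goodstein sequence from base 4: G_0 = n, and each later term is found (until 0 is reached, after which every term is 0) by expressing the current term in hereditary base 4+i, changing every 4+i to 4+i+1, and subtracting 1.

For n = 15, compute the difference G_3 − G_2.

2

G_0 = 15. HB_4(15) = 3·4 + 3. Bump = 18. G_1 = 17.
G_1 = 17. HB_5(17) = 3·5 + 2. Bump = 20. G_2 = 19.
G_2 = 19. HB_6(19) = 3·6 + 1. Bump = 22. G_3 = 21.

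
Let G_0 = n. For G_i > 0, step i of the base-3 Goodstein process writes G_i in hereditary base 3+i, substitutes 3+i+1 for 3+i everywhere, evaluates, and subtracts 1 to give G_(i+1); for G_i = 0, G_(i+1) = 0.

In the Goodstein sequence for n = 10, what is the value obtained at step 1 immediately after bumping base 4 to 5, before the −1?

G_0 = 10. HB_3(10) = 3^2 + 1. Bump = 17. G_1 = 16.
G_1 = 16. HB_4(16) = 4^2. Bump = 25. G_2 = 24.

25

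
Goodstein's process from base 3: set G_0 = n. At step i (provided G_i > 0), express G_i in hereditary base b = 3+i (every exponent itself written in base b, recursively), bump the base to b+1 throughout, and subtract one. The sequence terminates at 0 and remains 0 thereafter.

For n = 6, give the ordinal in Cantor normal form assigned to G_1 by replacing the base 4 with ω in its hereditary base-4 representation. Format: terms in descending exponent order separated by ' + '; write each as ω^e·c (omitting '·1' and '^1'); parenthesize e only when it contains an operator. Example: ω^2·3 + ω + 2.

step 0: 6 = 2·3; sub 4 for 3: 2·4; = 8; G_1 = 8−1 = 7
step 1: 7 = 4 + 3; sub 5 for 4: 5 + 3; = 8; G_2 = 8−1 = 7

ω + 3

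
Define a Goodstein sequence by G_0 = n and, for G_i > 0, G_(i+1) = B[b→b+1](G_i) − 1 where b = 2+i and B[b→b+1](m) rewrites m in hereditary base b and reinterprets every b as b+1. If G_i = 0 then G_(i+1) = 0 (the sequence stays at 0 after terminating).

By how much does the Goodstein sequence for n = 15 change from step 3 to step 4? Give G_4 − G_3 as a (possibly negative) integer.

307841

i=0: 15 = 2^(2 + 1) + 2^2 + 2 + 1 (b=2); 2→3: 3^(3 + 1) + 3^3 + 3 + 1 = 112; 112−1 = 111
i=1: 111 = 3^(3 + 1) + 3^3 + 3 (b=3); 3→4: 4^(4 + 1) + 4^4 + 4 = 1284; 1284−1 = 1283
i=2: 1283 = 4^(4 + 1) + 4^4 + 3 (b=4); 4→5: 5^(5 + 1) + 5^5 + 3 = 18753; 18753−1 = 18752
i=3: 18752 = 5^(5 + 1) + 5^5 + 2 (b=5); 5→6: 6^(6 + 1) + 6^6 + 2 = 326594; 326594−1 = 326593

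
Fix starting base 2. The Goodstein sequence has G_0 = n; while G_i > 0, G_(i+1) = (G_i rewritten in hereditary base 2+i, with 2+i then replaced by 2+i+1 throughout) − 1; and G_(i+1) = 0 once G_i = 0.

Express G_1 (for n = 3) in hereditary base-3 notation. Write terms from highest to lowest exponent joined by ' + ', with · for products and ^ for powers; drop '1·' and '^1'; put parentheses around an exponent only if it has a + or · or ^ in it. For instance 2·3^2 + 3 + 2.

G_0 = 3. HB_2(3) = 2 + 1. Bump = 4. G_1 = 3.
G_1 = 3. HB_3(3) = 3. Bump = 4. G_2 = 3.

3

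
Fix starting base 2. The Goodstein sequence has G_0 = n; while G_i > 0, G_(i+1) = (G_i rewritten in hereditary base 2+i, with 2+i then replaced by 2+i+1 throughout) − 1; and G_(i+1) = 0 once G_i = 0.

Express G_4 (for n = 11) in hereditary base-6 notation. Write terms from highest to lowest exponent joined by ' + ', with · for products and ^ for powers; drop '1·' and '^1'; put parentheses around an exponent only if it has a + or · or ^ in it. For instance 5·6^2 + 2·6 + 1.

6^(6 + 1) + 1

G_0=11  [base 2] 2^(2 + 1) + 2 + 1  →[2↦3]→  3^(3 + 1) + 3 + 1 = 85  −1 ⇒ G_1=84
G_1=84  [base 3] 3^(3 + 1) + 3  →[3↦4]→  4^(4 + 1) + 4 = 1028  −1 ⇒ G_2=1027
G_2=1027  [base 4] 4^(4 + 1) + 3  →[4↦5]→  5^(5 + 1) + 3 = 15628  −1 ⇒ G_3=15627
G_3=15627  [base 5] 5^(5 + 1) + 2  →[5↦6]→  6^(6 + 1) + 2 = 279938  −1 ⇒ G_4=279937
G_4=279937  [base 6] 6^(6 + 1) + 1  →[6↦7]→  7^(7 + 1) + 1 = 5764802  −1 ⇒ G_5=5764801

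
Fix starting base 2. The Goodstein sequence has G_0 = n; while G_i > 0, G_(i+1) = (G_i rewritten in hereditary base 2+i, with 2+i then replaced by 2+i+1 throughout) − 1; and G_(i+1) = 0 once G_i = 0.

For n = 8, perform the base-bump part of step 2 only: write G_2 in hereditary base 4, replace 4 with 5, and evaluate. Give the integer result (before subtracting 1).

6311

[0] 8 ≡ 2^(2 + 1) (base 2). Lift 3: 81. −1: 80.
[1] 80 ≡ 2·3^3 + 2·3^2 + 2·3 + 2 (base 3). Lift 4: 554. −1: 553.
[2] 553 ≡ 2·4^4 + 2·4^2 + 2·4 + 1 (base 4). Lift 5: 6311. −1: 6310.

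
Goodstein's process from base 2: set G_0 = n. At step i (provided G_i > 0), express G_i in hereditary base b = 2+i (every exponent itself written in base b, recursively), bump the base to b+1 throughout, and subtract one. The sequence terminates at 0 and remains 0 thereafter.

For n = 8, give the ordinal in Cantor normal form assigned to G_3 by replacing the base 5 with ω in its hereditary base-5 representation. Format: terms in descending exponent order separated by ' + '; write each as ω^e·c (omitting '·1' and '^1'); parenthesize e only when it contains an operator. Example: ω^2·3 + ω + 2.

ω^ω·2 + ω^2·2 + ω·2

base 2: 8 = 2^(2 + 1); at 3: 3^(3 + 1) = 81; next = 80
base 3: 80 = 2·3^3 + 2·3^2 + 2·3 + 2; at 4: 2·4^4 + 2·4^2 + 2·4 + 2 = 554; next = 553
base 4: 553 = 2·4^4 + 2·4^2 + 2·4 + 1; at 5: 2·5^5 + 2·5^2 + 2·5 + 1 = 6311; next = 6310
base 5: 6310 = 2·5^5 + 2·5^2 + 2·5; at 6: 2·6^6 + 2·6^2 + 2·6 = 93396; next = 93395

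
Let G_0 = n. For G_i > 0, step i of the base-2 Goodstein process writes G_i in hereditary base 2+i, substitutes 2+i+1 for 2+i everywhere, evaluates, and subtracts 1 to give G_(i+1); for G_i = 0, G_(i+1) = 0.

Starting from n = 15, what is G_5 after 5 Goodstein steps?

6588344

G_0 = 15. HB_2(15) = 2^(2 + 1) + 2^2 + 2 + 1. Bump = 112. G_1 = 111.
G_1 = 111. HB_3(111) = 3^(3 + 1) + 3^3 + 3. Bump = 1284. G_2 = 1283.
G_2 = 1283. HB_4(1283) = 4^(4 + 1) + 4^4 + 3. Bump = 18753. G_3 = 18752.
G_3 = 18752. HB_5(18752) = 5^(5 + 1) + 5^5 + 2. Bump = 326594. G_4 = 326593.
G_4 = 326593. HB_6(326593) = 6^(6 + 1) + 6^6 + 1. Bump = 6588345. G_5 = 6588344.
G_5 = 6588344. HB_7(6588344) = 7^(7 + 1) + 7^7. Bump = 150994944. G_6 = 150994943.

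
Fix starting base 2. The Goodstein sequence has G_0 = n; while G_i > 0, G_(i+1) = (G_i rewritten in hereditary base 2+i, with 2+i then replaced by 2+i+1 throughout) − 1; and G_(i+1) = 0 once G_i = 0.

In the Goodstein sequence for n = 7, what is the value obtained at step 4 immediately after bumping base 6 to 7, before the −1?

base 2: 7 = 2^2 + 2 + 1; at 3: 3^3 + 3 + 1 = 31; next = 30
base 3: 30 = 3^3 + 3; at 4: 4^4 + 4 = 260; next = 259
base 4: 259 = 4^4 + 3; at 5: 5^5 + 3 = 3128; next = 3127
base 5: 3127 = 5^5 + 2; at 6: 6^6 + 2 = 46658; next = 46657
base 6: 46657 = 6^6 + 1; at 7: 7^7 + 1 = 823544; next = 823543

823544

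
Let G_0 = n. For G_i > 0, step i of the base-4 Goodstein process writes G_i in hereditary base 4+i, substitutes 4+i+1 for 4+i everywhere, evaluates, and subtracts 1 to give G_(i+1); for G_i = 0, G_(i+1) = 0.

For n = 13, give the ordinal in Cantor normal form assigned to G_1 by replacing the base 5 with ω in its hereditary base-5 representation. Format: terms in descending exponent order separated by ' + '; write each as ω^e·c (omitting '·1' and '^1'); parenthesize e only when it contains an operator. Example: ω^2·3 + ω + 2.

ω·3

G_0 = 13. HB_4(13) = 3·4 + 1. Bump = 16. G_1 = 15.
G_1 = 15. HB_5(15) = 3·5. Bump = 18. G_2 = 17.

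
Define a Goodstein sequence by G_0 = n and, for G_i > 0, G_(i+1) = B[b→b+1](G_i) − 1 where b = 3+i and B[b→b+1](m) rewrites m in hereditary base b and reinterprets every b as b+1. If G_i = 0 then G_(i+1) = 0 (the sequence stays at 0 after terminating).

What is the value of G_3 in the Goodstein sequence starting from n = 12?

[0] 12 ≡ 3^2 + 3 (base 3). Lift 4: 20. −1: 19.
[1] 19 ≡ 4^2 + 3 (base 4). Lift 5: 28. −1: 27.
[2] 27 ≡ 5^2 + 2 (base 5). Lift 6: 38. −1: 37.
[3] 37 ≡ 6^2 + 1 (base 6). Lift 7: 50. −1: 49.

37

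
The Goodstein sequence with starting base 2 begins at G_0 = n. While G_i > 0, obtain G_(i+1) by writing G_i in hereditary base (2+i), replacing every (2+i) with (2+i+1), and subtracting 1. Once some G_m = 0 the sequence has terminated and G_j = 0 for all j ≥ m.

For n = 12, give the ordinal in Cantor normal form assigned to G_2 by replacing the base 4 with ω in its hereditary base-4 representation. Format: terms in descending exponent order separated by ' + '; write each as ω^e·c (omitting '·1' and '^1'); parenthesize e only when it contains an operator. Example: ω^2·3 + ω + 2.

ω^(ω + 1) + ω^2·2 + ω·2 + 1

12 —HB2→ 2^(2 + 1) + 2^2 —bump→ 3^(3 + 1) + 3^3 = 108 —(−1)→ 107
107 —HB3→ 3^(3 + 1) + 2·3^2 + 2·3 + 2 —bump→ 4^(4 + 1) + 2·4^2 + 2·4 + 2 = 1066 —(−1)→ 1065
1065 —HB4→ 4^(4 + 1) + 2·4^2 + 2·4 + 1 —bump→ 5^(5 + 1) + 2·5^2 + 2·5 + 1 = 15686 —(−1)→ 15685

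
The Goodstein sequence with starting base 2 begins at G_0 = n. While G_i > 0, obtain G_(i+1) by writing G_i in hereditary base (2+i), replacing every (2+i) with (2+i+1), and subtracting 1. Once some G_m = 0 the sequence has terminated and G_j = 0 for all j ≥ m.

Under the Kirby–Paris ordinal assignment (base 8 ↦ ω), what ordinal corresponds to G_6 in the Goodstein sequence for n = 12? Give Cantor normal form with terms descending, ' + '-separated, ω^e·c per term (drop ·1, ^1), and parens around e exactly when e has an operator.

[0] 12 ≡ 2^(2 + 1) + 2^2 (base 2). Lift 3: 108. −1: 107.
[1] 107 ≡ 3^(3 + 1) + 2·3^2 + 2·3 + 2 (base 3). Lift 4: 1066. −1: 1065.
[2] 1065 ≡ 4^(4 + 1) + 2·4^2 + 2·4 + 1 (base 4). Lift 5: 15686. −1: 15685.
[3] 15685 ≡ 5^(5 + 1) + 2·5^2 + 2·5 (base 5). Lift 6: 280020. −1: 280019.
[4] 280019 ≡ 6^(6 + 1) + 2·6^2 + 6 + 5 (base 6). Lift 7: 5764911. −1: 5764910.
[5] 5764910 ≡ 7^(7 + 1) + 2·7^2 + 7 + 4 (base 7). Lift 8: 134217868. −1: 134217867.
[6] 134217867 ≡ 8^(8 + 1) + 2·8^2 + 8 + 3 (base 8). Lift 9: 3486784575. −1: 3486784574.

ω^(ω + 1) + ω^2·2 + ω + 3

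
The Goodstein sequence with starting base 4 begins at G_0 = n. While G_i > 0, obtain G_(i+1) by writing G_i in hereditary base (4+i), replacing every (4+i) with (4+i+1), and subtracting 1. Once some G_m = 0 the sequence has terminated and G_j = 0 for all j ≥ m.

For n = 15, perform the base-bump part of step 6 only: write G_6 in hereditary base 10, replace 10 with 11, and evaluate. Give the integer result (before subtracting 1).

15 —HB4→ 3·4 + 3 —bump→ 3·5 + 3 = 18 —(−1)→ 17
17 —HB5→ 3·5 + 2 —bump→ 3·6 + 2 = 20 —(−1)→ 19
19 —HB6→ 3·6 + 1 —bump→ 3·7 + 1 = 22 —(−1)→ 21
21 —HB7→ 3·7 —bump→ 3·8 = 24 —(−1)→ 23
23 —HB8→ 2·8 + 7 —bump→ 2·9 + 7 = 25 —(−1)→ 24
24 —HB9→ 2·9 + 6 —bump→ 2·10 + 6 = 26 —(−1)→ 25
25 —HB10→ 2·10 + 5 —bump→ 2·11 + 5 = 27 —(−1)→ 26

27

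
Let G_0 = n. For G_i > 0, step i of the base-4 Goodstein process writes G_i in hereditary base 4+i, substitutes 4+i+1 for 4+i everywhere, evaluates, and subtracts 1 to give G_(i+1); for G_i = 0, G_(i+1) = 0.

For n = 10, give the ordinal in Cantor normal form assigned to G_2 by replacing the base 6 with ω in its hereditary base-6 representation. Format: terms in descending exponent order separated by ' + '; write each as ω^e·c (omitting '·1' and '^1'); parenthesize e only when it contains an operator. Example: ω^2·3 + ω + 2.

ω·2

G_0 = 10. HB_4(10) = 2·4 + 2. Bump = 12. G_1 = 11.
G_1 = 11. HB_5(11) = 2·5 + 1. Bump = 13. G_2 = 12.
G_2 = 12. HB_6(12) = 2·6. Bump = 14. G_3 = 13.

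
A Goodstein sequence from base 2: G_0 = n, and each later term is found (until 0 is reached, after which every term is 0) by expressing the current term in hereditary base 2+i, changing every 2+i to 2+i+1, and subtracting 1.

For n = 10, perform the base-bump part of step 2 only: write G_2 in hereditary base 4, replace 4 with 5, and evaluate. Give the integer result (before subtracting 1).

15626

10 —HB2→ 2^(2 + 1) + 2 —bump→ 3^(3 + 1) + 3 = 84 —(−1)→ 83
83 —HB3→ 3^(3 + 1) + 2 —bump→ 4^(4 + 1) + 2 = 1026 —(−1)→ 1025
1025 —HB4→ 4^(4 + 1) + 1 —bump→ 5^(5 + 1) + 1 = 15626 —(−1)→ 15625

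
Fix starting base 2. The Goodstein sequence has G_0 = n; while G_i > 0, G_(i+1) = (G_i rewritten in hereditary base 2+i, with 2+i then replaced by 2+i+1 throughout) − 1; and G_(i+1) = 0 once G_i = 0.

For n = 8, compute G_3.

6310

base 2: 8 = 2^(2 + 1); at 3: 3^(3 + 1) = 81; next = 80
base 3: 80 = 2·3^3 + 2·3^2 + 2·3 + 2; at 4: 2·4^4 + 2·4^2 + 2·4 + 2 = 554; next = 553
base 4: 553 = 2·4^4 + 2·4^2 + 2·4 + 1; at 5: 2·5^5 + 2·5^2 + 2·5 + 1 = 6311; next = 6310
base 5: 6310 = 2·5^5 + 2·5^2 + 2·5; at 6: 2·6^6 + 2·6^2 + 2·6 = 93396; next = 93395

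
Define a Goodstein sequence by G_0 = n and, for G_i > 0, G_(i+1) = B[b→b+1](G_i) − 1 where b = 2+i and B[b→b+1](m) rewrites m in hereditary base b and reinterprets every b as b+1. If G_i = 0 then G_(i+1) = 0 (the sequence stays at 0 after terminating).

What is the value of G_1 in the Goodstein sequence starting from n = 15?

111

base 2: 15 = 2^(2 + 1) + 2^2 + 2 + 1; at 3: 3^(3 + 1) + 3^3 + 3 + 1 = 112; next = 111
base 3: 111 = 3^(3 + 1) + 3^3 + 3; at 4: 4^(4 + 1) + 4^4 + 4 = 1284; next = 1283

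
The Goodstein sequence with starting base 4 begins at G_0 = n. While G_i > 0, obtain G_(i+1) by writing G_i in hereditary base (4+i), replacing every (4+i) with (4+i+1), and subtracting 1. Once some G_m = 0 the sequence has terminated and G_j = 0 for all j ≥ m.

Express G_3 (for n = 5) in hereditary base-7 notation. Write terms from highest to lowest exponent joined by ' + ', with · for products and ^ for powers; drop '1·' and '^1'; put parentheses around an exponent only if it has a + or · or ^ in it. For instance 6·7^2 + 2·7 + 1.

4

G_0 = 5. HB_4(5) = 4 + 1. Bump = 6. G_1 = 5.
G_1 = 5. HB_5(5) = 5. Bump = 6. G_2 = 5.
G_2 = 5. HB_6(5) = 5. Bump = 5. G_3 = 4.
G_3 = 4. HB_7(4) = 4. Bump = 4. G_4 = 3.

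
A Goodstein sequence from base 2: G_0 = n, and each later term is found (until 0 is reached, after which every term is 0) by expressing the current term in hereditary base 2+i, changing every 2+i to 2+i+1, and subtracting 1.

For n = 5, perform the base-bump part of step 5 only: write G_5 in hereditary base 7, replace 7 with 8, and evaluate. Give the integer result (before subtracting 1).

step 0: 5 = 2^2 + 1; sub 3 for 2: 3^3 + 1; = 28; G_1 = 28−1 = 27
step 1: 27 = 3^3; sub 4 for 3: 4^4; = 256; G_2 = 256−1 = 255
step 2: 255 = 3·4^3 + 3·4^2 + 3·4 + 3; sub 5 for 4: 3·5^3 + 3·5^2 + 3·5 + 3; = 468; G_3 = 468−1 = 467
step 3: 467 = 3·5^3 + 3·5^2 + 3·5 + 2; sub 6 for 5: 3·6^3 + 3·6^2 + 3·6 + 2; = 776; G_4 = 776−1 = 775
step 4: 775 = 3·6^3 + 3·6^2 + 3·6 + 1; sub 7 for 6: 3·7^3 + 3·7^2 + 3·7 + 1; = 1198; G_5 = 1198−1 = 1197
step 5: 1197 = 3·7^3 + 3·7^2 + 3·7; sub 8 for 7: 3·8^3 + 3·8^2 + 3·8; = 1752; G_6 = 1752−1 = 1751

1752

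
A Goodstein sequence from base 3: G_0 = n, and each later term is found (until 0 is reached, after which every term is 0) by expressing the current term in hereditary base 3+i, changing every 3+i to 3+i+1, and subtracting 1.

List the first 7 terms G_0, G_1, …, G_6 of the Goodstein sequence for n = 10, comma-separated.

10, 16, 24, 27, 30, 33, 36

[0] 10 ≡ 3^2 + 1 (base 3). Lift 4: 17. −1: 16.
[1] 16 ≡ 4^2 (base 4). Lift 5: 25. −1: 24.
[2] 24 ≡ 4·5 + 4 (base 5). Lift 6: 28. −1: 27.
[3] 27 ≡ 4·6 + 3 (base 6). Lift 7: 31. −1: 30.
[4] 30 ≡ 4·7 + 2 (base 7). Lift 8: 34. −1: 33.
[5] 33 ≡ 4·8 + 1 (base 8). Lift 9: 37. −1: 36.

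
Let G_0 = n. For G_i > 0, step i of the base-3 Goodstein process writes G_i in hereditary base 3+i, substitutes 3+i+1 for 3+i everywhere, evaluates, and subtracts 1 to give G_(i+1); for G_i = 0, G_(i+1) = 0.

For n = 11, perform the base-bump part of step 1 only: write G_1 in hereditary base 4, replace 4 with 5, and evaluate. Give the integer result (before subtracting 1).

i=0: 11 = 3^2 + 2 (b=3); 3→4: 4^2 + 2 = 18; 18−1 = 17
i=1: 17 = 4^2 + 1 (b=4); 4→5: 5^2 + 1 = 26; 26−1 = 25

26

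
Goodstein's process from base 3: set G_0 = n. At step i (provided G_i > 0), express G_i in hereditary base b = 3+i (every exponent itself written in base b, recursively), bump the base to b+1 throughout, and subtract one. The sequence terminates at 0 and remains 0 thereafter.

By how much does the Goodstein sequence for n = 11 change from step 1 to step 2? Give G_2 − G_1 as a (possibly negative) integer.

8

[0] 11 ≡ 3^2 + 2 (base 3). Lift 4: 18. −1: 17.
[1] 17 ≡ 4^2 + 1 (base 4). Lift 5: 26. −1: 25.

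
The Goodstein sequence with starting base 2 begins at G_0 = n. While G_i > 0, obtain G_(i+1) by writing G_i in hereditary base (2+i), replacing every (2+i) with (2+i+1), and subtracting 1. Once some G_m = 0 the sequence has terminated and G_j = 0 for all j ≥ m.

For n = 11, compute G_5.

step 0: 11 = 2^(2 + 1) + 2 + 1; sub 3 for 2: 3^(3 + 1) + 3 + 1; = 85; G_1 = 85−1 = 84
step 1: 84 = 3^(3 + 1) + 3; sub 4 for 3: 4^(4 + 1) + 4; = 1028; G_2 = 1028−1 = 1027
step 2: 1027 = 4^(4 + 1) + 3; sub 5 for 4: 5^(5 + 1) + 3; = 15628; G_3 = 15628−1 = 15627
step 3: 15627 = 5^(5 + 1) + 2; sub 6 for 5: 6^(6 + 1) + 2; = 279938; G_4 = 279938−1 = 279937
step 4: 279937 = 6^(6 + 1) + 1; sub 7 for 6: 7^(7 + 1) + 1; = 5764802; G_5 = 5764802−1 = 5764801
step 5: 5764801 = 7^(7 + 1); sub 8 for 7: 8^(8 + 1); = 134217728; G_6 = 134217728−1 = 134217727

5764801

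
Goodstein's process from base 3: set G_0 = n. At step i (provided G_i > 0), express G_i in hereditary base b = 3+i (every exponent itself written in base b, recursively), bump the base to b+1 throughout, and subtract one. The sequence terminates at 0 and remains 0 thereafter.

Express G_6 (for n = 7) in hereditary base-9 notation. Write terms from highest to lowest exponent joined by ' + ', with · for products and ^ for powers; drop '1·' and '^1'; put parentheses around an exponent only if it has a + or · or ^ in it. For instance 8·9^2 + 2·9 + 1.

7 —HB3→ 2·3 + 1 —bump→ 2·4 + 1 = 9 —(−1)→ 8
8 —HB4→ 2·4 —bump→ 2·5 = 10 —(−1)→ 9
9 —HB5→ 5 + 4 —bump→ 6 + 4 = 10 —(−1)→ 9
9 —HB6→ 6 + 3 —bump→ 7 + 3 = 10 —(−1)→ 9
9 —HB7→ 7 + 2 —bump→ 8 + 2 = 10 —(−1)→ 9
9 —HB8→ 8 + 1 —bump→ 9 + 1 = 10 —(−1)→ 9
9 —HB9→ 9 —bump→ 10 = 10 —(−1)→ 9

9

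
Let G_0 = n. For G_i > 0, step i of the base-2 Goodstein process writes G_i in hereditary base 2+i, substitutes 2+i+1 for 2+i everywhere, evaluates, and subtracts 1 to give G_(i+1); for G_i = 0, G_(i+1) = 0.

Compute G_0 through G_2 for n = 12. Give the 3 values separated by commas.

12, 107, 1065

i=0: 12 = 2^(2 + 1) + 2^2 (b=2); 2→3: 3^(3 + 1) + 3^3 = 108; 108−1 = 107
i=1: 107 = 3^(3 + 1) + 2·3^2 + 2·3 + 2 (b=3); 3→4: 4^(4 + 1) + 2·4^2 + 2·4 + 2 = 1066; 1066−1 = 1065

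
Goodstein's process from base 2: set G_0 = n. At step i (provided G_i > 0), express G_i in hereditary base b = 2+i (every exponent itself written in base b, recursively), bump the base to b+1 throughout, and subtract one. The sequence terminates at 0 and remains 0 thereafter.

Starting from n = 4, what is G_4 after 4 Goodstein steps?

83

step 0: 4 = 2^2; sub 3 for 2: 3^3; = 27; G_1 = 27−1 = 26
step 1: 26 = 2·3^2 + 2·3 + 2; sub 4 for 3: 2·4^2 + 2·4 + 2; = 42; G_2 = 42−1 = 41
step 2: 41 = 2·4^2 + 2·4 + 1; sub 5 for 4: 2·5^2 + 2·5 + 1; = 61; G_3 = 61−1 = 60
step 3: 60 = 2·5^2 + 2·5; sub 6 for 5: 2·6^2 + 2·6; = 84; G_4 = 84−1 = 83
step 4: 83 = 2·6^2 + 6 + 5; sub 7 for 6: 2·7^2 + 7 + 5; = 110; G_5 = 110−1 = 109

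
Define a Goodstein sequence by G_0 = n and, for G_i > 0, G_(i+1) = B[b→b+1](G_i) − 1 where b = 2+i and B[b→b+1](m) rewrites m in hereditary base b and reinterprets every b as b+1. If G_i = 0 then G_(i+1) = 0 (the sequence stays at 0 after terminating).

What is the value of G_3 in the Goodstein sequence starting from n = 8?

6310

G_0=8  [base 2] 2^(2 + 1)  →[2↦3]→  3^(3 + 1) = 81  −1 ⇒ G_1=80
G_1=80  [base 3] 2·3^3 + 2·3^2 + 2·3 + 2  →[3↦4]→  2·4^4 + 2·4^2 + 2·4 + 2 = 554  −1 ⇒ G_2=553
G_2=553  [base 4] 2·4^4 + 2·4^2 + 2·4 + 1  →[4↦5]→  2·5^5 + 2·5^2 + 2·5 + 1 = 6311  −1 ⇒ G_3=6310
G_3=6310  [base 5] 2·5^5 + 2·5^2 + 2·5  →[5↦6]→  2·6^6 + 2·6^2 + 2·6 = 93396  −1 ⇒ G_4=93395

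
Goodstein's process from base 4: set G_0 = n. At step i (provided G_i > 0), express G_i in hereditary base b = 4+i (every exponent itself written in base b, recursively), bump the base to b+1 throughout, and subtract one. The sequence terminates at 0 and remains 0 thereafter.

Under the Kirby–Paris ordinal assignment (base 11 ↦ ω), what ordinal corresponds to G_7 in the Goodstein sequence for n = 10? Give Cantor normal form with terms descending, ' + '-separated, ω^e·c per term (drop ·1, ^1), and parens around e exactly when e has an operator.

10 —HB4→ 2·4 + 2 —bump→ 2·5 + 2 = 12 —(−1)→ 11
11 —HB5→ 2·5 + 1 —bump→ 2·6 + 1 = 13 —(−1)→ 12
12 —HB6→ 2·6 —bump→ 2·7 = 14 —(−1)→ 13
13 —HB7→ 7 + 6 —bump→ 8 + 6 = 14 —(−1)→ 13
13 —HB8→ 8 + 5 —bump→ 9 + 5 = 14 —(−1)→ 13
13 —HB9→ 9 + 4 —bump→ 10 + 4 = 14 —(−1)→ 13
13 —HB10→ 10 + 3 —bump→ 11 + 3 = 14 —(−1)→ 13

ω + 2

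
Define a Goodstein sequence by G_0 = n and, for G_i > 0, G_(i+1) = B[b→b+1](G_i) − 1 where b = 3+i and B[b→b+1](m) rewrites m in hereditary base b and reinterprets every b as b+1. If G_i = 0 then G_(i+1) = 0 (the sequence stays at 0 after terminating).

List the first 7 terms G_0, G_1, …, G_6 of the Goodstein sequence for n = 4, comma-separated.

4, 4, 4, 3, 2, 1, 0

base 3: 4 = 3 + 1; at 4: 4 + 1 = 5; next = 4
base 4: 4 = 4; at 5: 5 = 5; next = 4
base 5: 4 = 4; at 6: 4 = 4; next = 3
base 6: 3 = 3; at 7: 3 = 3; next = 2
base 7: 2 = 2; at 8: 2 = 2; next = 1
base 8: 1 = 1; at 9: 1 = 1; next = 0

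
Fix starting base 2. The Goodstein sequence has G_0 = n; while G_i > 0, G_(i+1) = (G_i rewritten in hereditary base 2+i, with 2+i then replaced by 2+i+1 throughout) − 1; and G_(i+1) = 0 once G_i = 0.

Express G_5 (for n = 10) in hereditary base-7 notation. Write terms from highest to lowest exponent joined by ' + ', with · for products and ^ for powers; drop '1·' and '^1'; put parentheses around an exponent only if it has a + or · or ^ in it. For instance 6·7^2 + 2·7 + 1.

G_0 = 10. HB_2(10) = 2^(2 + 1) + 2. Bump = 84. G_1 = 83.
G_1 = 83. HB_3(83) = 3^(3 + 1) + 2. Bump = 1026. G_2 = 1025.
G_2 = 1025. HB_4(1025) = 4^(4 + 1) + 1. Bump = 15626. G_3 = 15625.
G_3 = 15625. HB_5(15625) = 5^(5 + 1). Bump = 279936. G_4 = 279935.
G_4 = 279935. HB_6(279935) = 5·6^6 + 5·6^5 + 5·6^4 + 5·6^3 + 5·6^2 + 5·6 + 5. Bump = 4215755. G_5 = 4215754.
G_5 = 4215754. HB_7(4215754) = 5·7^7 + 5·7^5 + 5·7^4 + 5·7^3 + 5·7^2 + 5·7 + 4. Bump = 84073324. G_6 = 84073323.

5·7^7 + 5·7^5 + 5·7^4 + 5·7^3 + 5·7^2 + 5·7 + 4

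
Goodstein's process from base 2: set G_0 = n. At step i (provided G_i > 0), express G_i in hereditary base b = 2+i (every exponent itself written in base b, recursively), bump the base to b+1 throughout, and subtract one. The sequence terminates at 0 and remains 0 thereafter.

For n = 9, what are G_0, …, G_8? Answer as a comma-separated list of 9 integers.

G_0=9  [base 2] 2^(2 + 1) + 1  →[2↦3]→  3^(3 + 1) + 1 = 82  −1 ⇒ G_1=81
G_1=81  [base 3] 3^(3 + 1)  →[3↦4]→  4^(4 + 1) = 1024  −1 ⇒ G_2=1023
G_2=1023  [base 4] 3·4^4 + 3·4^3 + 3·4^2 + 3·4 + 3  →[4↦5]→  3·5^5 + 3·5^3 + 3·5^2 + 3·5 + 3 = 9843  −1 ⇒ G_3=9842
G_3=9842  [base 5] 3·5^5 + 3·5^3 + 3·5^2 + 3·5 + 2  →[5↦6]→  3·6^6 + 3·6^3 + 3·6^2 + 3·6 + 2 = 140744  −1 ⇒ G_4=140743
G_4=140743  [base 6] 3·6^6 + 3·6^3 + 3·6^2 + 3·6 + 1  →[6↦7]→  3·7^7 + 3·7^3 + 3·7^2 + 3·7 + 1 = 2471827  −1 ⇒ G_5=2471826
G_5=2471826  [base 7] 3·7^7 + 3·7^3 + 3·7^2 + 3·7  →[7↦8]→  3·8^8 + 3·8^3 + 3·8^2 + 3·8 = 50333400  −1 ⇒ G_6=50333399
G_6=50333399  [base 8] 3·8^8 + 3·8^3 + 3·8^2 + 2·8 + 7  →[8↦9]→  3·9^9 + 3·9^3 + 3·9^2 + 2·9 + 7 = 1162263922  −1 ⇒ G_7=1162263921
G_7=1162263921  [base 9] 3·9^9 + 3·9^3 + 3·9^2 + 2·9 + 6  →[9↦10]→  3·10^10 + 3·10^3 + 3·10^2 + 2·10 + 6 = 30000003326  −1 ⇒ G_8=30000003325

9, 81, 1023, 9842, 140743, 2471826, 50333399, 1162263921, 30000003325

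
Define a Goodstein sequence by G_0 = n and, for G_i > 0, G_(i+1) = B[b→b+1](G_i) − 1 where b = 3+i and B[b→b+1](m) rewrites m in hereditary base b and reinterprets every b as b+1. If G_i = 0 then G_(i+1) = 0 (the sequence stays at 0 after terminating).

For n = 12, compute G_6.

69

(0) 12|_3 = 3^2 + 3 ↦ 4^2 + 4|_4 = 20 ⇒ 19
(1) 19|_4 = 4^2 + 3 ↦ 5^2 + 3|_5 = 28 ⇒ 27
(2) 27|_5 = 5^2 + 2 ↦ 6^2 + 2|_6 = 38 ⇒ 37
(3) 37|_6 = 6^2 + 1 ↦ 7^2 + 1|_7 = 50 ⇒ 49
(4) 49|_7 = 7^2 ↦ 8^2|_8 = 64 ⇒ 63
(5) 63|_8 = 7·8 + 7 ↦ 7·9 + 7|_9 = 70 ⇒ 69
(6) 69|_9 = 7·9 + 6 ↦ 7·10 + 6|_10 = 76 ⇒ 75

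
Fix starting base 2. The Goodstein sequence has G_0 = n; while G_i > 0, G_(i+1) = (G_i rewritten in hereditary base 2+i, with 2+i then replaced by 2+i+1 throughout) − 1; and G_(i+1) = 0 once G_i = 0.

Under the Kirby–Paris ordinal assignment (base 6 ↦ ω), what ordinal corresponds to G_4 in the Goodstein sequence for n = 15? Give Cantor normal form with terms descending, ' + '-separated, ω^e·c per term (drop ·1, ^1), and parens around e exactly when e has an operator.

step 0: 15 = 2^(2 + 1) + 2^2 + 2 + 1; sub 3 for 2: 3^(3 + 1) + 3^3 + 3 + 1; = 112; G_1 = 112−1 = 111
step 1: 111 = 3^(3 + 1) + 3^3 + 3; sub 4 for 3: 4^(4 + 1) + 4^4 + 4; = 1284; G_2 = 1284−1 = 1283
step 2: 1283 = 4^(4 + 1) + 4^4 + 3; sub 5 for 4: 5^(5 + 1) + 5^5 + 3; = 18753; G_3 = 18753−1 = 18752
step 3: 18752 = 5^(5 + 1) + 5^5 + 2; sub 6 for 5: 6^(6 + 1) + 6^6 + 2; = 326594; G_4 = 326594−1 = 326593
step 4: 326593 = 6^(6 + 1) + 6^6 + 1; sub 7 for 6: 7^(7 + 1) + 7^7 + 1; = 6588345; G_5 = 6588345−1 = 6588344

ω^(ω + 1) + ω^ω + 1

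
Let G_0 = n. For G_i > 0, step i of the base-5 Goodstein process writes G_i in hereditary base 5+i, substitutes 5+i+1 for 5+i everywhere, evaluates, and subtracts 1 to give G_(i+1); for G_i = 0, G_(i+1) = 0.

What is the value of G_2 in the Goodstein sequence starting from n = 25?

39

(0) 25|_5 = 5^2 ↦ 6^2|_6 = 36 ⇒ 35
(1) 35|_6 = 5·6 + 5 ↦ 5·7 + 5|_7 = 40 ⇒ 39
(2) 39|_7 = 5·7 + 4 ↦ 5·8 + 4|_8 = 44 ⇒ 43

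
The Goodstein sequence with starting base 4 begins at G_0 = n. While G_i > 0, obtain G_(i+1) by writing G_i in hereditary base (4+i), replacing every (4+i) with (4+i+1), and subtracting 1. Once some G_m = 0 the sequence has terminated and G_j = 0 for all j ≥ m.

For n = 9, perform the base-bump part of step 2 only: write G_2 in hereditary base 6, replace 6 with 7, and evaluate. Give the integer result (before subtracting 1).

12

(0) 9|_4 = 2·4 + 1 ↦ 2·5 + 1|_5 = 11 ⇒ 10
(1) 10|_5 = 2·5 ↦ 2·6|_6 = 12 ⇒ 11
(2) 11|_6 = 6 + 5 ↦ 7 + 5|_7 = 12 ⇒ 11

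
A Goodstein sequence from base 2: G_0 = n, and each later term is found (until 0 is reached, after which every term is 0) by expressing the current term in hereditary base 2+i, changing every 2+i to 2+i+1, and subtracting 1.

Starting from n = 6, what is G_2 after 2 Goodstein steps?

257

base 2: 6 = 2^2 + 2; at 3: 3^3 + 3 = 30; next = 29
base 3: 29 = 3^3 + 2; at 4: 4^4 + 2 = 258; next = 257
base 4: 257 = 4^4 + 1; at 5: 5^5 + 1 = 3126; next = 3125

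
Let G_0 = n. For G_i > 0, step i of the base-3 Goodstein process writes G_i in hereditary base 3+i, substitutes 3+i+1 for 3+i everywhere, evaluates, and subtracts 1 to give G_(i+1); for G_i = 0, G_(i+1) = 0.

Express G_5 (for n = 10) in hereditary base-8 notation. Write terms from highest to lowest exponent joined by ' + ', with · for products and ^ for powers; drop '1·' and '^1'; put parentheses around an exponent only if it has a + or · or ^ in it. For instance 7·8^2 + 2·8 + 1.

base 3: 10 = 3^2 + 1; at 4: 4^2 + 1 = 17; next = 16
base 4: 16 = 4^2; at 5: 5^2 = 25; next = 24
base 5: 24 = 4·5 + 4; at 6: 4·6 + 4 = 28; next = 27
base 6: 27 = 4·6 + 3; at 7: 4·7 + 3 = 31; next = 30
base 7: 30 = 4·7 + 2; at 8: 4·8 + 2 = 34; next = 33

4·8 + 1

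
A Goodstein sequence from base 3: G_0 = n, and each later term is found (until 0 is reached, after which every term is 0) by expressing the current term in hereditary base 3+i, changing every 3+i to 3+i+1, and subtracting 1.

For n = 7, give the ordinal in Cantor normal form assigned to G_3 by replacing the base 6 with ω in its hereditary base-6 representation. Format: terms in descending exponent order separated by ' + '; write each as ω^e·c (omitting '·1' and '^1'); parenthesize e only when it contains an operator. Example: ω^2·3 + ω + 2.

[0] 7 ≡ 2·3 + 1 (base 3). Lift 4: 9. −1: 8.
[1] 8 ≡ 2·4 (base 4). Lift 5: 10. −1: 9.
[2] 9 ≡ 5 + 4 (base 5). Lift 6: 10. −1: 9.

ω + 3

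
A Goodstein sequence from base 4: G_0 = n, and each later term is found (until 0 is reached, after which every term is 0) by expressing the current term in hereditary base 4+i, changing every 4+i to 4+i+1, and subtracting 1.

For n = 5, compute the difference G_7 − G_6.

-1

[0] 5 ≡ 4 + 1 (base 4). Lift 5: 6. −1: 5.
[1] 5 ≡ 5 (base 5). Lift 6: 6. −1: 5.
[2] 5 ≡ 5 (base 6). Lift 7: 5. −1: 4.
[3] 4 ≡ 4 (base 7). Lift 8: 4. −1: 3.
[4] 3 ≡ 3 (base 8). Lift 9: 3. −1: 2.
[5] 2 ≡ 2 (base 9). Lift 10: 2. −1: 1.
[6] 1 ≡ 1 (base 10). Lift 11: 1. −1: 0.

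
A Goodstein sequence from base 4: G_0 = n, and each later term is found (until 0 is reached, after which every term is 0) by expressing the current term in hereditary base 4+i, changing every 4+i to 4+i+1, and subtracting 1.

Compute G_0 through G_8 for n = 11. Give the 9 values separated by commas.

i=0: 11 = 2·4 + 3 (b=4); 4→5: 2·5 + 3 = 13; 13−1 = 12
i=1: 12 = 2·5 + 2 (b=5); 5→6: 2·6 + 2 = 14; 14−1 = 13
i=2: 13 = 2·6 + 1 (b=6); 6→7: 2·7 + 1 = 15; 15−1 = 14
i=3: 14 = 2·7 (b=7); 7→8: 2·8 = 16; 16−1 = 15
i=4: 15 = 8 + 7 (b=8); 8→9: 9 + 7 = 16; 16−1 = 15
i=5: 15 = 9 + 6 (b=9); 9→10: 10 + 6 = 16; 16−1 = 15
i=6: 15 = 10 + 5 (b=10); 10→11: 11 + 5 = 16; 16−1 = 15
i=7: 15 = 11 + 4 (b=11); 11→12: 12 + 4 = 16; 16−1 = 15

11, 12, 13, 14, 15, 15, 15, 15, 15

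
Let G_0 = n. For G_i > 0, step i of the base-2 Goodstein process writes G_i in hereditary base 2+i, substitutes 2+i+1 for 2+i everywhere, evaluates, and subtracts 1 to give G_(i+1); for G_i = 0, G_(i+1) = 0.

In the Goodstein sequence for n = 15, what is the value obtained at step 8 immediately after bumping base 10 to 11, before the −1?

3138578427935

base 2: 15 = 2^(2 + 1) + 2^2 + 2 + 1; at 3: 3^(3 + 1) + 3^3 + 3 + 1 = 112; next = 111
base 3: 111 = 3^(3 + 1) + 3^3 + 3; at 4: 4^(4 + 1) + 4^4 + 4 = 1284; next = 1283
base 4: 1283 = 4^(4 + 1) + 4^4 + 3; at 5: 5^(5 + 1) + 5^5 + 3 = 18753; next = 18752
base 5: 18752 = 5^(5 + 1) + 5^5 + 2; at 6: 6^(6 + 1) + 6^6 + 2 = 326594; next = 326593
base 6: 326593 = 6^(6 + 1) + 6^6 + 1; at 7: 7^(7 + 1) + 7^7 + 1 = 6588345; next = 6588344
base 7: 6588344 = 7^(7 + 1) + 7^7; at 8: 8^(8 + 1) + 8^8 = 150994944; next = 150994943
base 8: 150994943 = 8^(8 + 1) + 7·8^7 + 7·8^6 + 7·8^5 + 7·8^4 + 7·8^3 + 7·8^2 + 7·8 + 7; at 9: 9^(9 + 1) + 7·9^7 + 7·9^6 + 7·9^5 + 7·9^4 + 7·9^3 + 7·9^2 + 7·9 + 7 = 3524450281; next = 3524450280
base 9: 3524450280 = 9^(9 + 1) + 7·9^7 + 7·9^6 + 7·9^5 + 7·9^4 + 7·9^3 + 7·9^2 + 7·9 + 6; at 10: 10^(10 + 1) + 7·10^7 + 7·10^6 + 7·10^5 + 7·10^4 + 7·10^3 + 7·10^2 + 7·10 + 6 = 100077777776; next = 100077777775
base 10: 100077777775 = 10^(10 + 1) + 7·10^7 + 7·10^6 + 7·10^5 + 7·10^4 + 7·10^3 + 7·10^2 + 7·10 + 5; at 11: 11^(11 + 1) + 7·11^7 + 7·11^6 + 7·11^5 + 7·11^4 + 7·11^3 + 7·11^2 + 7·11 + 5 = 3138578427935; next = 3138578427934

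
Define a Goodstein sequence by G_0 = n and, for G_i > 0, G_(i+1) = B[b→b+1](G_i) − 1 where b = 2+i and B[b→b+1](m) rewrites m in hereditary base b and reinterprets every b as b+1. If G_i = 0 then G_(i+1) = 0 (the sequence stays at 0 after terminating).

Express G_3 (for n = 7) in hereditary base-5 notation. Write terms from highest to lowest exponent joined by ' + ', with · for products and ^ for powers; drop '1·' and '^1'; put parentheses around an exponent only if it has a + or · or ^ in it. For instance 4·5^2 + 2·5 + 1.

G_0=7  [base 2] 2^2 + 2 + 1  →[2↦3]→  3^3 + 3 + 1 = 31  −1 ⇒ G_1=30
G_1=30  [base 3] 3^3 + 3  →[3↦4]→  4^4 + 4 = 260  −1 ⇒ G_2=259
G_2=259  [base 4] 4^4 + 3  →[4↦5]→  5^5 + 3 = 3128  −1 ⇒ G_3=3127
G_3=3127  [base 5] 5^5 + 2  →[5↦6]→  6^6 + 2 = 46658  −1 ⇒ G_4=46657

5^5 + 2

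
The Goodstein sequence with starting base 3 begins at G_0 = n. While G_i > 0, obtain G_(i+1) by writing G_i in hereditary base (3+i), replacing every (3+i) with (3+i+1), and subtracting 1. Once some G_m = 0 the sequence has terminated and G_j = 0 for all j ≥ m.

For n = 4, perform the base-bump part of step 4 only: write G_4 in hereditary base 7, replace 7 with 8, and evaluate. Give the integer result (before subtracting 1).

2

step 0: 4 = 3 + 1; sub 4 for 3: 4 + 1; = 5; G_1 = 5−1 = 4
step 1: 4 = 4; sub 5 for 4: 5; = 5; G_2 = 5−1 = 4
step 2: 4 = 4; sub 6 for 5: 4; = 4; G_3 = 4−1 = 3
step 3: 3 = 3; sub 7 for 6: 3; = 3; G_4 = 3−1 = 2
step 4: 2 = 2; sub 8 for 7: 2; = 2; G_5 = 2−1 = 1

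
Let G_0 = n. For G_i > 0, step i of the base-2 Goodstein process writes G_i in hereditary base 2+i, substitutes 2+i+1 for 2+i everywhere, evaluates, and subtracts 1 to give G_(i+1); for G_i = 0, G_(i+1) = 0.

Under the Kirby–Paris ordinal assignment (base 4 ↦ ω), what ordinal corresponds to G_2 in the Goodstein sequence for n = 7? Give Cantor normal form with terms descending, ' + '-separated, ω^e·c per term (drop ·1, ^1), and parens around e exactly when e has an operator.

7 —HB2→ 2^2 + 2 + 1 —bump→ 3^3 + 3 + 1 = 31 —(−1)→ 30
30 —HB3→ 3^3 + 3 —bump→ 4^4 + 4 = 260 —(−1)→ 259
259 —HB4→ 4^4 + 3 —bump→ 5^5 + 3 = 3128 —(−1)→ 3127

ω^ω + 3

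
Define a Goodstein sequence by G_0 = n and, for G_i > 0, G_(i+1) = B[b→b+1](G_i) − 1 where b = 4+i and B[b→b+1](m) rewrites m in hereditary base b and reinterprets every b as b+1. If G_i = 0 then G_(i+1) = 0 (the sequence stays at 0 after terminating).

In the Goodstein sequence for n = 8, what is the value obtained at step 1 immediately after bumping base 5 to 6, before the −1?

(0) 8|_4 = 2·4 ↦ 2·5|_5 = 10 ⇒ 9
(1) 9|_5 = 5 + 4 ↦ 6 + 4|_6 = 10 ⇒ 9

10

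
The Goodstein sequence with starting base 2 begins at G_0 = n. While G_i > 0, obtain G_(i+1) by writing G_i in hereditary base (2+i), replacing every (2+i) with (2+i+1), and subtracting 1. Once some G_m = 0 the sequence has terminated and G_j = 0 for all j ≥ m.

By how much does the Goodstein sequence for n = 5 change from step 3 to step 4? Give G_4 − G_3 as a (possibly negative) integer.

G_0=5  [base 2] 2^2 + 1  →[2↦3]→  3^3 + 1 = 28  −1 ⇒ G_1=27
G_1=27  [base 3] 3^3  →[3↦4]→  4^4 = 256  −1 ⇒ G_2=255
G_2=255  [base 4] 3·4^3 + 3·4^2 + 3·4 + 3  →[4↦5]→  3·5^3 + 3·5^2 + 3·5 + 3 = 468  −1 ⇒ G_3=467
G_3=467  [base 5] 3·5^3 + 3·5^2 + 3·5 + 2  →[5↦6]→  3·6^3 + 3·6^2 + 3·6 + 2 = 776  −1 ⇒ G_4=775

308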